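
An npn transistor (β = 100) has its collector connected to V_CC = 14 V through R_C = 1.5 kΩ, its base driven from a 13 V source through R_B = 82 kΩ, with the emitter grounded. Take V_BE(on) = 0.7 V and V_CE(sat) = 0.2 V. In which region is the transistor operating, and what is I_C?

Assume active: I_B = (13 − 0.7)/82 = 0.15 mA, giving I_C = β·I_B = 15 mA.
But then V_CE = 14 − 15×1.5 = -8.5 V < V_CE(sat) = 0.2 V — impossible in the active region.
So the transistor is saturated. With V_CE = 0.2 V, I_C = (V_CC − 0.2)/R_C = 13.8/1.5 = 9.2 mA.
Check: β·I_B = 15 mA > I_C = 9.2 mA, confirming saturation.

saturation; I_C ≈ 9.2 mA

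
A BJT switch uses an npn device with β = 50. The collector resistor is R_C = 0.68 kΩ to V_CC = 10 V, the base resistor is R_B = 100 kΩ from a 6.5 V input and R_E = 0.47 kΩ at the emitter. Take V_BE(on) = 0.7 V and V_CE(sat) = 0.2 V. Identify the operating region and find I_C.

active; I_C ≈ 2.3 mA

Assume active. Base-emitter loop: I_B = (V_BB − V_BE)/(R_B + (β+1)R_E) = (6.5 − 0.7)/(100 + 51×0.47) = 0.0468 mA.
I_C = β·I_B = 50×0.0468 = 2.34 mA.
V_CE = V_CC − I_C·R_C − I_E·R_E = 10 − 2.34×0.68 − 2.39×0.47 = 7.29 V > V_CE(sat), so the active-region assumption holds.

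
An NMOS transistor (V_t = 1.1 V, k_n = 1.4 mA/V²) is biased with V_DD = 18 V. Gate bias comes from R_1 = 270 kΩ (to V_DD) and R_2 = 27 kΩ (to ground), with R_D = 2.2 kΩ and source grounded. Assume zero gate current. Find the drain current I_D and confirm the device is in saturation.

V_G = V_DD·R_2/(R_1+R_2) = 18×27/297 = 1.64 V. With the source grounded, V_GS = V_G = 1.64 V.
Assume saturation: I_D = (k_n/2)(V_GS − V_t)² = (1.4/2)×(1.64 − 1.1)² = 0.7×0.536² = 0.201 mA.
V_DS = V_DD − I_D·R_D = 18 − 0.201×2.2 = 17.6 V.
Saturation requires V_DS ≥ V_GS − V_t = 0.536 V; 17.6 ≥ 0.536 ✓.

I_D ≈ 0.2 mA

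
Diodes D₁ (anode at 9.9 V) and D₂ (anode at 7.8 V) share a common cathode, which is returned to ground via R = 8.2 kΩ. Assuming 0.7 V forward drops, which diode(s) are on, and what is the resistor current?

Only D₁ conducts; I_R ≈ 1.1 mA

Assume both conduct. Then node N would need to be at both 9.9−0.7 = 9.2 V and 7.8−0.7 = 7.1 V, which is impossible.
Assume only D₁ conducts: V_N = 9.9 − 0.7 = 9.2 V, so I_R = 9.2/8.2 = 1.12 mA.
Check D₂: its anode-to-cathode voltage is 7.8 − 9.2 = -1.4 V < 0.7 V, so it is off. The assumption is consistent.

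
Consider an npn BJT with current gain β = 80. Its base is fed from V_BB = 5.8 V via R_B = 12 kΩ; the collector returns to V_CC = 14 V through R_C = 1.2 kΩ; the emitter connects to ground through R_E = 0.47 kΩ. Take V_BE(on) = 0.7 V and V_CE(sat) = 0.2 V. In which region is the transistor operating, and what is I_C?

Assume active. Base-emitter loop: I_B = (V_BB − V_BE)/(R_B + (β+1)R_E) = (5.8 − 0.7)/(12 + 81×0.47) = 0.102 mA.
I_C = β·I_B = 80×0.102 = 8.15 mA.
V_CE = V_CC − I_C·R_C − I_E·R_E = 14 − 8.15×1.2 − 8.25×0.47 = 0.344 V > V_CE(sat), so the active-region assumption holds.

active; I_C ≈ 8.1 mA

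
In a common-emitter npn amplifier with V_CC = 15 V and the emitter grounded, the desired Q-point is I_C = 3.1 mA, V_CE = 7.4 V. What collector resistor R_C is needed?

R_C ≈ 2.5 kΩ

Collector loop: V_CC = I_C·R_C + V_CE.
R_C = (V_CC − V_CE)/I_C = (15 − 7.4)/3.1 = 2.45 kΩ.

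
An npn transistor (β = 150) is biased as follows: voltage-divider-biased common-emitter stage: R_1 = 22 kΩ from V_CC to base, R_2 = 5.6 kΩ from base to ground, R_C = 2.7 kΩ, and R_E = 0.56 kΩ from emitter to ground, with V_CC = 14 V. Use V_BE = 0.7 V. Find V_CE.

V_CE ≈ 2.2 V

Thevenize the base divider: V_Th = V_CC·R_2/(R_1+R_2) = 14×5.6/27.6 = 2.84 V, R_Th = R_1‖R_2 = 4.46 kΩ.
Base-emitter loop: V_Th = I_B·R_Th + V_BE + (β+1)I_B·R_E, so I_B = (2.84 − 0.7) / (4.46 + 151×0.56) = 0.024 mA.
I_C = β·I_B = 150×0.024 = 3.61 mA, and I_E = (β+1)I_B = 3.63 mA.
V_CE = V_CC − I_C·R_C − I_E·R_E = 14 − 3.61×2.7 − 3.63×0.56 = 2.23 V.
V_CE = 2.23 V > 0.2 V confirms active-region operation.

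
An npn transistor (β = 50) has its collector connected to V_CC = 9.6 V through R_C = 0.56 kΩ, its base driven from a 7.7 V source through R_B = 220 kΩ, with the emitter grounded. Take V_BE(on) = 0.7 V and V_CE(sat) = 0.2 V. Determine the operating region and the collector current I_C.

Assume active. Base-emitter loop: I_B = (V_BB − V_BE)/R_B = (7.7 − 0.7)/220 = 0.0318 mA.
I_C = β·I_B = 50×0.0318 = 1.59 mA.
V_CE = V_CC − I_C·R_C = 9.6 − 1.59×0.56 = 8.71 V > V_CE(sat), so the active-region assumption holds.

active; I_C ≈ 1.6 mA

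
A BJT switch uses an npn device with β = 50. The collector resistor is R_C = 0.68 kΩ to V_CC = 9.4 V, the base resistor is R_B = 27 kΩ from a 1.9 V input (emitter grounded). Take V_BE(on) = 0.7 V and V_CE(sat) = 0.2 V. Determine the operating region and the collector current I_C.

Assume active. Base-emitter loop: I_B = (V_BB − V_BE)/R_B = (1.9 − 0.7)/27 = 0.0444 mA.
I_C = β·I_B = 50×0.0444 = 2.22 mA.
V_CE = V_CC − I_C·R_C = 9.4 − 2.22×0.68 = 7.89 V > V_CE(sat), so the active-region assumption holds.

active; I_C ≈ 2.2 mA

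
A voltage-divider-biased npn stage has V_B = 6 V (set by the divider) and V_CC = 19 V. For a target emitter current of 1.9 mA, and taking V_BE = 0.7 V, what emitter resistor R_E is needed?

V_E = V_B − V_BE = 6 − 0.7 = 5.3 V.
R_E = V_E / I_E = 5.3 / 1.9 = 2.79 kΩ.

R_E ≈ 2.8 kΩ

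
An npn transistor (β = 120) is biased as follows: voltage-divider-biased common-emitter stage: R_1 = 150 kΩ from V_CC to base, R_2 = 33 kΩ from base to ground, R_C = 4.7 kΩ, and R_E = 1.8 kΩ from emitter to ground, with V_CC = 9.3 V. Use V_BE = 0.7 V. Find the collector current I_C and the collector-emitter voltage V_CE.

Thevenize the base divider: V_Th = V_CC·R_2/(R_1+R_2) = 9.3×33/183 = 1.68 V, R_Th = R_1‖R_2 = 27 kΩ.
Base-emitter loop: V_Th = I_B·R_Th + V_BE + (β+1)I_B·R_E, so I_B = (1.68 − 0.7) / (27 + 121×1.8) = 0.00399 mA.
I_C = β·I_B = 120×0.00399 = 0.479 mA, and I_E = (β+1)I_B = 0.483 mA.
V_CE = V_CC − I_C·R_C − I_E·R_E = 9.3 − 0.479×4.7 − 0.483×1.8 = 6.18 V.
V_CE = 6.18 V > 0.2 V confirms active-region operation.

I_C ≈ 0.48 mA, V_CE ≈ 6.2 V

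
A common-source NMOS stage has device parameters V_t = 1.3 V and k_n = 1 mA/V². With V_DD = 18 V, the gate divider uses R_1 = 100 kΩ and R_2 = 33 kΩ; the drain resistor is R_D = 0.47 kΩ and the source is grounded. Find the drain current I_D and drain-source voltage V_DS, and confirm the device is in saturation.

I_D ≈ 5 mA, V_DS ≈ 16 V

V_G = V_DD·R_2/(R_1+R_2) = 18×33/133 = 4.47 V. With the source grounded, V_GS = V_G = 4.47 V.
Assume saturation: I_D = (k_n/2)(V_GS − V_t)² = (1/2)×(4.47 − 1.3)² = 0.5×3.17² = 5.01 mA.
V_DS = V_DD − I_D·R_D = 18 − 5.01×0.47 = 15.6 V.
Saturation requires V_DS ≥ V_GS − V_t = 3.17 V; 15.6 ≥ 3.17 ✓.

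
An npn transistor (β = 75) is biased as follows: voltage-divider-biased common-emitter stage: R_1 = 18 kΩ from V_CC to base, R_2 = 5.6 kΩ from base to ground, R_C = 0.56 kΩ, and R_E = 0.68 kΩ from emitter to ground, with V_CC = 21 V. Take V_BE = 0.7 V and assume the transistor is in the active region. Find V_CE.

Thevenize the base divider: V_Th = V_CC·R_2/(R_1+R_2) = 21×5.6/23.6 = 4.98 V, R_Th = R_1‖R_2 = 4.27 kΩ.
Base-emitter loop: V_Th = I_B·R_Th + V_BE + (β+1)I_B·R_E, so I_B = (4.98 − 0.7) / (4.27 + 76×0.68) = 0.0765 mA.
I_C = β·I_B = 75×0.0765 = 5.74 mA, and I_E = (β+1)I_B = 5.82 mA.
V_CE = V_CC − I_C·R_C − I_E·R_E = 21 − 5.74×0.56 − 5.82×0.68 = 13.8 V.
V_CE = 13.8 V > 0.2 V confirms active-region operation.

V_CE ≈ 14 V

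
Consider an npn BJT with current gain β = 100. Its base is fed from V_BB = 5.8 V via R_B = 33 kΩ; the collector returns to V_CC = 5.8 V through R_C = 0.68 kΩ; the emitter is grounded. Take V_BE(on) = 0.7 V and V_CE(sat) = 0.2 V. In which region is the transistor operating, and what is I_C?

saturation; I_C ≈ 8.2 mA

Assume active: I_B = (5.8 − 0.7)/33 = 0.155 mA, giving I_C = β·I_B = 15.5 mA.
But then V_CE = 5.8 − 15.5×0.68 = -4.71 V < V_CE(sat) = 0.2 V — impossible in the active region.
So the transistor is saturated. With V_CE = 0.2 V, I_C = (V_CC − 0.2)/R_C = 5.6/0.68 = 8.24 mA.
Check: β·I_B = 15.5 mA > I_C = 8.24 mA, confirming saturation.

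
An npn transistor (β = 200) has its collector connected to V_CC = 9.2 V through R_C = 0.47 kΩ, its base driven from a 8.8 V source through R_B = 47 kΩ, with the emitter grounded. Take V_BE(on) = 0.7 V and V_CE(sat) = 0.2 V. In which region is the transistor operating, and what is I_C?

Assume active: I_B = (8.8 − 0.7)/47 = 0.172 mA, giving I_C = β·I_B = 34.5 mA.
But then V_CE = 9.2 − 34.5×0.47 = -7 V < V_CE(sat) = 0.2 V — impossible in the active region.
So the transistor is saturated. With V_CE = 0.2 V, I_C = (V_CC − 0.2)/R_C = 9/0.47 = 19.1 mA.
Check: β·I_B = 34.5 mA > I_C = 19.1 mA, confirming saturation.

saturation; I_C ≈ 19 mA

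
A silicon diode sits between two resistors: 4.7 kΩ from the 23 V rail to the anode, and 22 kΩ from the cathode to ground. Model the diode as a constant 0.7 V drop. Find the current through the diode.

The two resistors are in series with the diode, so KVL gives 23 = I·4.7 + 0.7 + I·22.
I = (23 − 0.7) / (4.7 + 22) kΩ = 22.3 / 26.7 = 0.835 mA.

I ≈ 0.84 mA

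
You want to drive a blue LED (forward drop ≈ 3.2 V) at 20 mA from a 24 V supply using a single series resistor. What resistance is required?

R ≈ 1 kΩ

The resistor drops V_S − V_D = 24 − 3.2 = 20.8 V at 20 mA.
R = 20.8 V / 20 mA = 1.04 kΩ.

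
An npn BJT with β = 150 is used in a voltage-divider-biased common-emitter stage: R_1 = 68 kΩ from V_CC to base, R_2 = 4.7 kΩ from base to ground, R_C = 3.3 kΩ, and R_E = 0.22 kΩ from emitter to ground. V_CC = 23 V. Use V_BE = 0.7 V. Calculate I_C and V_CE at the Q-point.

I_C ≈ 3.1 mA, V_CE ≈ 12 V

Thevenize the base divider: V_Th = V_CC·R_2/(R_1+R_2) = 23×4.7/72.7 = 1.49 V, R_Th = R_1‖R_2 = 4.4 kΩ.
Base-emitter loop: V_Th = I_B·R_Th + V_BE + (β+1)I_B·R_E, so I_B = (1.49 − 0.7) / (4.4 + 151×0.22) = 0.0209 mA.
I_C = β·I_B = 150×0.0209 = 3.14 mA, and I_E = (β+1)I_B = 3.16 mA.
V_CE = V_CC − I_C·R_C − I_E·R_E = 23 − 3.14×3.3 − 3.16×0.22 = 11.9 V.
V_CE = 11.9 V > 0.2 V confirms active-region operation.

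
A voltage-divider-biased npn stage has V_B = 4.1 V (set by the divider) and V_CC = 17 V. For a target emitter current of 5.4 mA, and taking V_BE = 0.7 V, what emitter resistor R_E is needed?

R_E ≈ 0.63 kΩ

V_E = V_B − V_BE = 4.1 − 0.7 = 3.4 V.
R_E = V_E / I_E = 3.4 / 5.4 = 0.63 kΩ.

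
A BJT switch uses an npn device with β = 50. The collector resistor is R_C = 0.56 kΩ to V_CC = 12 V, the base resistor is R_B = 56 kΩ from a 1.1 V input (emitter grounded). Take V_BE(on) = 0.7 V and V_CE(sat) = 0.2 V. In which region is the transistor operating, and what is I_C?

Assume active. Base-emitter loop: I_B = (V_BB − V_BE)/R_B = (1.1 − 0.7)/56 = 0.00714 mA.
I_C = β·I_B = 50×0.00714 = 0.357 mA.
V_CE = V_CC − I_C·R_C = 12 − 0.357×0.56 = 11.8 V > V_CE(sat), so the active-region assumption holds.

active; I_C ≈ 0.36 mA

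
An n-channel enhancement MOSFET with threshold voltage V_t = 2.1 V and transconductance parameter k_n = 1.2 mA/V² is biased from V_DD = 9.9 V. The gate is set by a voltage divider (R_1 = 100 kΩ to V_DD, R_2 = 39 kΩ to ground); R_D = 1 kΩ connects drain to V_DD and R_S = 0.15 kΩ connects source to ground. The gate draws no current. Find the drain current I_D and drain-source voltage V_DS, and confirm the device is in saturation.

I_D ≈ 0.25 mA, V_DS ≈ 9.6 V

V_G = V_DD·R_2/(R_1+R_2) = 9.9×39/139 = 2.78 V.
Assume saturation: I_D = (k_n/2)(V_GS − V_t)² with V_GS = V_G − I_D·R_S = 2.78 − 0.15·I_D.
Substituting gives 0.0135·I_D² − 1.12·I_D + 0.276 = 0, with roots I_D = 0.246 or 82.9 mA.
The root I_D = 82.9 mA gives V_GS = -9.65 V ≤ V_t, so take I_D = 0.246 mA.
Then V_GS = 2.74 V and V_DS = V_DD − I_D(R_D+R_S) = 9.9 − 0.246×1.15 = 9.62 V.
Saturation requires V_DS ≥ V_GS − V_t = 0.641 V; 9.62 ≥ 0.641 ✓.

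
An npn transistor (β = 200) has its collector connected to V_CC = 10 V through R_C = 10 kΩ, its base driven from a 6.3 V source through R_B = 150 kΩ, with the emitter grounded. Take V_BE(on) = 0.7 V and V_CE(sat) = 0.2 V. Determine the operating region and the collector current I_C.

Assume active: I_B = (6.3 − 0.7)/150 = 0.0373 mA, giving I_C = β·I_B = 7.47 mA.
But then V_CE = 10 − 7.47×10 = -64.7 V < V_CE(sat) = 0.2 V — impossible in the active region.
So the transistor is saturated. With V_CE = 0.2 V, I_C = (V_CC − 0.2)/R_C = 9.8/10 = 0.98 mA.
Check: β·I_B = 7.47 mA > I_C = 0.98 mA, confirming saturation.

saturation; I_C ≈ 0.98 mA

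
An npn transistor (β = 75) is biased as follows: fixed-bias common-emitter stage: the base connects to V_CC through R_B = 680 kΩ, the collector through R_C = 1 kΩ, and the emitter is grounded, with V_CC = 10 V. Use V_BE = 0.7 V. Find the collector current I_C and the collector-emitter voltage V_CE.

Base loop: V_CC = I_B·R_B + V_BE, so I_B = (10 − 0.7)/680 kΩ = 0.0137 mA.
In the active region I_C = β·I_B = 75 × 0.0137 = 1.03 mA.
Collector loop: V_CE = V_CC − I_C·R_C = 10 − 1.03×1 = 8.97 V.
Since V_CE = 8.97 V > V_CE(sat) ≈ 0.2 V, the transistor is in the active region as assumed.

I_C ≈ 1 mA, V_CE ≈ 9 V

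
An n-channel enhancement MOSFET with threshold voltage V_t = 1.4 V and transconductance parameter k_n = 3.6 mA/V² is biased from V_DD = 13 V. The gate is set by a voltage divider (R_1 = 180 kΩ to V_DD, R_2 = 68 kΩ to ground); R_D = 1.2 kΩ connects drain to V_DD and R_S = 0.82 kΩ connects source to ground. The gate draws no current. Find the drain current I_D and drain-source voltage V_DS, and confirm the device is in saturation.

I_D ≈ 1.5 mA, V_DS ≈ 9.9 V

V_G = V_DD·R_2/(R_1+R_2) = 13×68/248 = 3.56 V.
Assume saturation: I_D = (k_n/2)(V_GS − V_t)² with V_GS = V_G − I_D·R_S = 3.56 − 0.82·I_D.
Substituting gives 1.21·I_D² − 7.39·I_D + 8.43 = 0, with roots I_D = 1.52 or 4.59 mA.
The root I_D = 4.59 mA gives V_GS = -0.196 V ≤ V_t, so take I_D = 1.52 mA.
Then V_GS = 2.32 V and V_DS = V_DD − I_D(R_D+R_S) = 13 − 1.52×2.02 = 9.93 V.
Saturation requires V_DS ≥ V_GS − V_t = 0.919 V; 9.93 ≥ 0.919 ✓.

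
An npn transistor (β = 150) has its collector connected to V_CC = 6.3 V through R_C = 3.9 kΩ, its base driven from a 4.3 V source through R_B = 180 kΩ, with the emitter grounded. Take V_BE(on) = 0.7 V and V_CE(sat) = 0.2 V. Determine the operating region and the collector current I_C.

Assume active: I_B = (4.3 − 0.7)/180 = 0.02 mA, giving I_C = β·I_B = 3 mA.
But then V_CE = 6.3 − 3×3.9 = -5.4 V < V_CE(sat) = 0.2 V — impossible in the active region.
So the transistor is saturated. With V_CE = 0.2 V, I_C = (V_CC − 0.2)/R_C = 6.1/3.9 = 1.56 mA.
Check: β·I_B = 3 mA > I_C = 1.56 mA, confirming saturation.

saturation; I_C ≈ 1.6 mA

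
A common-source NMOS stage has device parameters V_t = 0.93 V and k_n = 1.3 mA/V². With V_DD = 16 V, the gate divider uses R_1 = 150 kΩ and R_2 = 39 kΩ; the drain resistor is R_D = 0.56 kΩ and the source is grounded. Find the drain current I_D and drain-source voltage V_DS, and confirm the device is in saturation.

V_G = V_DD·R_2/(R_1+R_2) = 16×39/189 = 3.3 V. With the source grounded, V_GS = V_G = 3.3 V.
Assume saturation: I_D = (k_n/2)(V_GS − V_t)² = (1.3/2)×(3.3 − 0.93)² = 0.65×2.37² = 3.66 mA.
V_DS = V_DD − I_D·R_D = 16 − 3.66×0.56 = 14 V.
Saturation requires V_DS ≥ V_GS − V_t = 2.37 V; 14 ≥ 2.37 ✓.

I_D ≈ 3.7 mA, V_DS ≈ 14 V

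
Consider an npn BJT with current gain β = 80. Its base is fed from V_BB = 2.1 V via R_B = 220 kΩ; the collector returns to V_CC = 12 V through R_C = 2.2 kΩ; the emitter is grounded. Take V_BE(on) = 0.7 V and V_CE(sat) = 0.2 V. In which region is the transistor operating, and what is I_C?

active; I_C ≈ 0.51 mA

Assume active. Base-emitter loop: I_B = (V_BB − V_BE)/R_B = (2.1 − 0.7)/220 = 0.00636 mA.
I_C = β·I_B = 80×0.00636 = 0.509 mA.
V_CE = V_CC − I_C·R_C = 12 − 0.509×2.2 = 10.9 V > V_CE(sat), so the active-region assumption holds.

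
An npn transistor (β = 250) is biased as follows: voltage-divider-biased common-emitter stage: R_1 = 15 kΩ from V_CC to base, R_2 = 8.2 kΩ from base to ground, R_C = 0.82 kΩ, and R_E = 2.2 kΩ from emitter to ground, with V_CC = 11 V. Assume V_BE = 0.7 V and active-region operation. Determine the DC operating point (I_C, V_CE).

I_C ≈ 1.4 mA, V_CE ≈ 6.7 V

Thevenize the base divider: V_Th = V_CC·R_2/(R_1+R_2) = 11×8.2/23.2 = 3.89 V, R_Th = R_1‖R_2 = 5.3 kΩ.
Base-emitter loop: V_Th = I_B·R_Th + V_BE + (β+1)I_B·R_E, so I_B = (3.89 − 0.7) / (5.3 + 251×2.2) = 0.00572 mA.
I_C = β·I_B = 250×0.00572 = 1.43 mA, and I_E = (β+1)I_B = 1.44 mA.
V_CE = V_CC − I_C·R_C − I_E·R_E = 11 − 1.43×0.82 − 1.44×2.2 = 6.67 V.
V_CE = 6.67 V > 0.2 V confirms active-region operation.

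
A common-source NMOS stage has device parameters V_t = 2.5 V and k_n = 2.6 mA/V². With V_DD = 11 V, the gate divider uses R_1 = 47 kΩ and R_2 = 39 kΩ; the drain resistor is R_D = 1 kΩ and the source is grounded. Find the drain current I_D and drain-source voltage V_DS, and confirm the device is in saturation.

I_D ≈ 8 mA, V_DS ≈ 3 V

V_G = V_DD·R_2/(R_1+R_2) = 11×39/86 = 4.99 V. With the source grounded, V_GS = V_G = 4.99 V.
Assume saturation: I_D = (k_n/2)(V_GS − V_t)² = (2.6/2)×(4.99 − 2.5)² = 1.3×2.49² = 8.05 mA.
V_DS = V_DD − I_D·R_D = 11 − 8.05×1 = 2.95 V.
Saturation requires V_DS ≥ V_GS − V_t = 2.49 V; 2.95 ≥ 2.49 ✓.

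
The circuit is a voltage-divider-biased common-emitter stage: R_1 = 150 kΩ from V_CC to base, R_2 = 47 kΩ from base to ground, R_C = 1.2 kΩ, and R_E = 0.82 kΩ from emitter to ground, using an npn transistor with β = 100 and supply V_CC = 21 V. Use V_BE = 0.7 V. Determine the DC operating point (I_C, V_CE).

I_C ≈ 3.6 mA, V_CE ≈ 14 V

Thevenize the base divider: V_Th = V_CC·R_2/(R_1+R_2) = 21×47/197 = 5.01 V, R_Th = R_1‖R_2 = 35.8 kΩ.
Base-emitter loop: V_Th = I_B·R_Th + V_BE + (β+1)I_B·R_E, so I_B = (5.01 − 0.7) / (35.8 + 101×0.82) = 0.0363 mA.
I_C = β·I_B = 100×0.0363 = 3.63 mA, and I_E = (β+1)I_B = 3.67 mA.
V_CE = V_CC − I_C·R_C − I_E·R_E = 21 − 3.63×1.2 − 3.67×0.82 = 13.6 V.
V_CE = 13.6 V > 0.2 V confirms active-region operation.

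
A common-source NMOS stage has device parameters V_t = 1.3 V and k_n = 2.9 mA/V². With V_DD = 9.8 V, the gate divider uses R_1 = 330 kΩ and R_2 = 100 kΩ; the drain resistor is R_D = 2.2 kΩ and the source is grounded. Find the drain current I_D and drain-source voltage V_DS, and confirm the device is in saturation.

V_G = V_DD·R_2/(R_1+R_2) = 9.8×100/430 = 2.28 V. With the source grounded, V_GS = V_G = 2.28 V.
Assume saturation: I_D = (k_n/2)(V_GS − V_t)² = (2.9/2)×(2.28 − 1.3)² = 1.45×0.979² = 1.39 mA.
V_DS = V_DD − I_D·R_D = 9.8 − 1.39×2.2 = 6.74 V.
Saturation requires V_DS ≥ V_GS − V_t = 0.979 V; 6.74 ≥ 0.979 ✓.

I_D ≈ 1.4 mA, V_DS ≈ 6.7 V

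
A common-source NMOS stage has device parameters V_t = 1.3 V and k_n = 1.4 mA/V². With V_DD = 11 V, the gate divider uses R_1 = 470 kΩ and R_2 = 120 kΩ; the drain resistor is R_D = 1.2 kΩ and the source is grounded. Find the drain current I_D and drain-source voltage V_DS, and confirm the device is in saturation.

I_D ≈ 0.61 mA, V_DS ≈ 10 V

V_G = V_DD·R_2/(R_1+R_2) = 11×120/590 = 2.24 V. With the source grounded, V_GS = V_G = 2.24 V.
Assume saturation: I_D = (k_n/2)(V_GS − V_t)² = (1.4/2)×(2.24 − 1.3)² = 0.7×0.937² = 0.615 mA.
V_DS = V_DD − I_D·R_D = 11 − 0.615×1.2 = 10.3 V.
Saturation requires V_DS ≥ V_GS − V_t = 0.937 V; 10.3 ≥ 0.937 ✓.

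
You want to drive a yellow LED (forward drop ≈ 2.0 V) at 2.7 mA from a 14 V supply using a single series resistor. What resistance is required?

The resistor drops V_S − V_D = 14 − 2.0 = 12 V at 2.7 mA.
R = 12 V / 2.7 mA = 4.44 kΩ.

R ≈ 4.4 kΩ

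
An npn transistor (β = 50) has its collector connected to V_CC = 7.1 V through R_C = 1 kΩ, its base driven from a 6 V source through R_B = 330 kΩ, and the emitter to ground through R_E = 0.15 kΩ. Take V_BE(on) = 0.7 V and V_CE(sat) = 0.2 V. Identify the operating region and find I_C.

Assume active. Base-emitter loop: I_B = (V_BB − V_BE)/(R_B + (β+1)R_E) = (6 − 0.7)/(330 + 51×0.15) = 0.0157 mA.
I_C = β·I_B = 50×0.0157 = 0.785 mA.
V_CE = V_CC − I_C·R_C − I_E·R_E = 7.1 − 0.785×1 − 0.801×0.15 = 6.2 V > V_CE(sat), so the active-region assumption holds.

active; I_C ≈ 0.78 mA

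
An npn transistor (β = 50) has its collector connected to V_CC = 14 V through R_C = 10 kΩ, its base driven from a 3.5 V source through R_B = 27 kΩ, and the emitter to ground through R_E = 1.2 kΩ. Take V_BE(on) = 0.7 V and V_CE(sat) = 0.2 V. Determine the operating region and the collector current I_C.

Assume active: I_B = (3.5 − 0.7)/(27 + 51×1.2) = 0.0317 mA, I_C = β·I_B = 1.59 mA.
Then V_CE = 14 − 1.59×10 − 1.62×1.2 = -3.82 V < 0.2 V — the active assumption fails.
Re-solve with V_CE = 0.2 V. KCL at the emitter: V_E/R_E = (V_BB−0.7−V_E)/R_B + (V_CC−0.2−V_E)/R_C, giving V_E = 1.53 V.
I_C = (V_CC − 0.2 − V_E)/R_C = (13.8 − 1.53)/10 = 1.23 mA.
Check: I_B = (2.8 − 1.53)/27 = 0.0471 mA, and β·I_B = 2.35 mA > I_C, confirming saturation.

saturation; I_C ≈ 1.2 mA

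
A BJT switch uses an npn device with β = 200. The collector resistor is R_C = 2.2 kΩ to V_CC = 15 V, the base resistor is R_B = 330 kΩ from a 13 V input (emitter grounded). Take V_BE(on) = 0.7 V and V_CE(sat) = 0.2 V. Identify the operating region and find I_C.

Assume active: I_B = (13 − 0.7)/330 = 0.0373 mA, giving I_C = β·I_B = 7.45 mA.
But then V_CE = 15 − 7.45×2.2 = -1.4 V < V_CE(sat) = 0.2 V — impossible in the active region.
So the transistor is saturated. With V_CE = 0.2 V, I_C = (V_CC − 0.2)/R_C = 14.8/2.2 = 6.73 mA.
Check: β·I_B = 7.45 mA > I_C = 6.73 mA, confirming saturation.

saturation; I_C ≈ 6.7 mA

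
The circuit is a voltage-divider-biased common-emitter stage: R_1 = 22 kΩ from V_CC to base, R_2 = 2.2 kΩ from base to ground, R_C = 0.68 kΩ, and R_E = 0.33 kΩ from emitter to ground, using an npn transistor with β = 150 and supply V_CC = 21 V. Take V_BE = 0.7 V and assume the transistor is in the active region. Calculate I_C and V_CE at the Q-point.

Thevenize the base divider: V_Th = V_CC·R_2/(R_1+R_2) = 21×2.2/24.2 = 1.91 V, R_Th = R_1‖R_2 = 2 kΩ.
Base-emitter loop: V_Th = I_B·R_Th + V_BE + (β+1)I_B·R_E, so I_B = (1.91 − 0.7) / (2 + 151×0.33) = 0.0233 mA.
I_C = β·I_B = 150×0.0233 = 3.5 mA, and I_E = (β+1)I_B = 3.52 mA.
V_CE = V_CC − I_C·R_C − I_E·R_E = 21 − 3.5×0.68 − 3.52×0.33 = 17.5 V.
V_CE = 17.5 V > 0.2 V confirms active-region operation.

I_C ≈ 3.5 mA, V_CE ≈ 17 V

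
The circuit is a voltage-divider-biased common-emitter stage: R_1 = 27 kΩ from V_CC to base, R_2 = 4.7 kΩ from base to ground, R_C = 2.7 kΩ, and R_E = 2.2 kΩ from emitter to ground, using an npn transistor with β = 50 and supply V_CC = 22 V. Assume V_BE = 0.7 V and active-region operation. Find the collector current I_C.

I_C ≈ 1.1 mA

Thevenize the base divider: V_Th = V_CC·R_2/(R_1+R_2) = 22×4.7/31.7 = 3.26 V, R_Th = R_1‖R_2 = 4 kΩ.
Base-emitter loop: V_Th = I_B·R_Th + V_BE + (β+1)I_B·R_E, so I_B = (3.26 − 0.7) / (4 + 51×2.2) = 0.022 mA.
I_C = β·I_B = 50×0.022 = 1.1 mA, and I_E = (β+1)I_B = 1.12 mA.
V_CE = V_CC − I_C·R_C − I_E·R_E = 22 − 1.1×2.7 − 1.12×2.2 = 16.6 V.
V_CE = 16.6 V > 0.2 V confirms active-region operation.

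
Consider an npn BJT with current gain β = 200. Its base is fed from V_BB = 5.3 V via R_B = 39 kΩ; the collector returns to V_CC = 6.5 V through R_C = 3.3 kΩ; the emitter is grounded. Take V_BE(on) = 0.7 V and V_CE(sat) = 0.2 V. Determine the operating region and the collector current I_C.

Assume active: I_B = (5.3 − 0.7)/39 = 0.118 mA, giving I_C = β·I_B = 23.6 mA.
But then V_CE = 6.5 − 23.6×3.3 = -71.3 V < V_CE(sat) = 0.2 V — impossible in the active region.
So the transistor is saturated. With V_CE = 0.2 V, I_C = (V_CC − 0.2)/R_C = 6.3/3.3 = 1.91 mA.
Check: β·I_B = 23.6 mA > I_C = 1.91 mA, confirming saturation.

saturation; I_C ≈ 1.9 mA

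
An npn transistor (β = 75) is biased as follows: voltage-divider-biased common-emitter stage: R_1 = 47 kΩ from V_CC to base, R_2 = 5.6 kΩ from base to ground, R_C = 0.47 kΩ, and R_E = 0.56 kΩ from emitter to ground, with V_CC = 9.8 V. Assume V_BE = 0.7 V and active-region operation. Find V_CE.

V_CE ≈ 9.2 V

Thevenize the base divider: V_Th = V_CC·R_2/(R_1+R_2) = 9.8×5.6/52.6 = 1.04 V, R_Th = R_1‖R_2 = 5 kΩ.
Base-emitter loop: V_Th = I_B·R_Th + V_BE + (β+1)I_B·R_E, so I_B = (1.04 − 0.7) / (5 + 76×0.56) = 0.00722 mA.
I_C = β·I_B = 75×0.00722 = 0.541 mA, and I_E = (β+1)I_B = 0.549 mA.
V_CE = V_CC − I_C·R_C − I_E·R_E = 9.8 − 0.541×0.47 − 0.549×0.56 = 9.24 V.
V_CE = 9.24 V > 0.2 V confirms active-region operation.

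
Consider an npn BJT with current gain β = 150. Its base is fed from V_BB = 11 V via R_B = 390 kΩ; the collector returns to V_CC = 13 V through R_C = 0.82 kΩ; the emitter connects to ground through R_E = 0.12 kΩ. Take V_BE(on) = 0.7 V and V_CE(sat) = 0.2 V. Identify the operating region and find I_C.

Assume active. Base-emitter loop: I_B = (V_BB − V_BE)/(R_B + (β+1)R_E) = (11 − 0.7)/(390 + 151×0.12) = 0.0252 mA.
I_C = β·I_B = 150×0.0252 = 3.79 mA.
V_CE = V_CC − I_C·R_C − I_E·R_E = 13 − 3.79×0.82 − 3.81×0.12 = 9.44 V > V_CE(sat), so the active-region assumption holds.

active; I_C ≈ 3.8 mA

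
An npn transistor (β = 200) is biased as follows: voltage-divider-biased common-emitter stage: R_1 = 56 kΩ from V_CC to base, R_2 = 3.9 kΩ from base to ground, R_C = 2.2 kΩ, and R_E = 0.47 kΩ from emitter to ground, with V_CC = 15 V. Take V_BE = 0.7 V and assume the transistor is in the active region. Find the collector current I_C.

Thevenize the base divider: V_Th = V_CC·R_2/(R_1+R_2) = 15×3.9/59.9 = 0.977 V, R_Th = R_1‖R_2 = 3.65 kΩ.
Base-emitter loop: V_Th = I_B·R_Th + V_BE + (β+1)I_B·R_E, so I_B = (0.977 − 0.7) / (3.65 + 201×0.47) = 0.00282 mA.
I_C = β·I_B = 200×0.00282 = 0.564 mA, and I_E = (β+1)I_B = 0.567 mA.
V_CE = V_CC − I_C·R_C − I_E·R_E = 15 − 0.564×2.2 − 0.567×0.47 = 13.5 V.
V_CE = 13.5 V > 0.2 V confirms active-region operation.

I_C ≈ 0.56 mA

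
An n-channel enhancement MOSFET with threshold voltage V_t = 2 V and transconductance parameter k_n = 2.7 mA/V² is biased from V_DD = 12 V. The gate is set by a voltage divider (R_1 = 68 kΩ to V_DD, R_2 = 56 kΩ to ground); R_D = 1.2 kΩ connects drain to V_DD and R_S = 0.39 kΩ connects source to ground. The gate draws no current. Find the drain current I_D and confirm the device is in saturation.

I_D ≈ 4.2 mA

V_G = V_DD·R_2/(R_1+R_2) = 12×56/124 = 5.42 V.
Assume saturation: I_D = (k_n/2)(V_GS − V_t)² with V_GS = V_G − I_D·R_S = 5.42 − 0.39·I_D.
Substituting gives 0.205·I_D² − 4.6·I_D + 15.8 = 0, with roots I_D = 4.23 or 18.2 mA.
The root I_D = 18.2 mA gives V_GS = -1.67 V ≤ V_t, so take I_D = 4.23 mA.
Then V_GS = 3.77 V and V_DS = V_DD − I_D(R_D+R_S) = 12 − 4.23×1.59 = 5.28 V.
Saturation requires V_DS ≥ V_GS − V_t = 1.77 V; 5.28 ≥ 1.77 ✓.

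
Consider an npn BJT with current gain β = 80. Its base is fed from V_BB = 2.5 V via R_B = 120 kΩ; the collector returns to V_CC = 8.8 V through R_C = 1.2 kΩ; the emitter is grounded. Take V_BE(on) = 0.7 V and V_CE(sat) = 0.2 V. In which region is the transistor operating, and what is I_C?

active; I_C ≈ 1.2 mA

Assume active. Base-emitter loop: I_B = (V_BB − V_BE)/R_B = (2.5 − 0.7)/120 = 0.015 mA.
I_C = β·I_B = 80×0.015 = 1.2 mA.
V_CE = V_CC − I_C·R_C = 8.8 − 1.2×1.2 = 7.36 V > V_CE(sat), so the active-region assumption holds.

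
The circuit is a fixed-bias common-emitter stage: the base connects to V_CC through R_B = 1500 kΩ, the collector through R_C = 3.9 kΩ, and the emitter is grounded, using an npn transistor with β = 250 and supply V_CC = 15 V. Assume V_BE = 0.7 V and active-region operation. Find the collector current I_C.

I_C ≈ 2.4 mA

Base loop: V_CC = I_B·R_B + V_BE, so I_B = (15 − 0.7)/1500 kΩ = 0.00953 mA.
In the active region I_C = β·I_B = 250 × 0.00953 = 2.38 mA.
Collector loop: V_CE = V_CC − I_C·R_C = 15 − 2.38×3.9 = 5.7 V.
Since V_CE = 5.7 V > V_CE(sat) ≈ 0.2 V, the transistor is in the active region as assumed.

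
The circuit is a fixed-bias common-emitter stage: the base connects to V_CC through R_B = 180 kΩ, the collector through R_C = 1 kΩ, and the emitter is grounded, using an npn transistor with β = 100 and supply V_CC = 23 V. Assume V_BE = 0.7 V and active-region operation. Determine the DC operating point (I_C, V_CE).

Base loop: V_CC = I_B·R_B + V_BE, so I_B = (23 − 0.7)/180 kΩ = 0.124 mA.
In the active region I_C = β·I_B = 100 × 0.124 = 12.4 mA.
Collector loop: V_CE = V_CC − I_C·R_C = 23 − 12.4×1 = 10.6 V.
Since V_CE = 10.6 V > V_CE(sat) ≈ 0.2 V, the transistor is in the active region as assumed.

I_C ≈ 12 mA, V_CE ≈ 11 V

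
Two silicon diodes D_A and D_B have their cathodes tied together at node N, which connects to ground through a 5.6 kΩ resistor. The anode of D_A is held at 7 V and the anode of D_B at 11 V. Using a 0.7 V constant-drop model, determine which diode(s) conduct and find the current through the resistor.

Only D_B conducts; I_R ≈ 1.8 mA

Assume both conduct. Then node N would need to be at both 7−0.7 = 6.3 V and 11−0.7 = 10.3 V, which is impossible.
Assume only D_B conducts: V_N = 11 − 0.7 = 10.3 V, so I_R = 10.3/5.6 = 1.84 mA.
Check D_A: its anode-to-cathode voltage is 7 − 10.3 = -3.3 V < 0.7 V, so it is off. The assumption is consistent.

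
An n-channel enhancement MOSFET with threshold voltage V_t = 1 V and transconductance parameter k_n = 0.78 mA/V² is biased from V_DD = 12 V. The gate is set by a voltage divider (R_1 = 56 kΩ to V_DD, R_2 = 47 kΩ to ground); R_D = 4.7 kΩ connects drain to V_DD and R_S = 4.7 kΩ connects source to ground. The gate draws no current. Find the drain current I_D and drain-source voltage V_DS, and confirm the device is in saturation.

V_G = V_DD·R_2/(R_1+R_2) = 12×47/103 = 5.48 V.
Assume saturation: I_D = (k_n/2)(V_GS − V_t)² with V_GS = V_G − I_D·R_S = 5.48 − 4.7·I_D.
Substituting gives 8.62·I_D² − 17.4·I_D + 7.81 = 0, with roots I_D = 0.673 or 1.35 mA.
The root I_D = 1.35 mA gives V_GS = -0.859 V ≤ V_t, so take I_D = 0.673 mA.
Then V_GS = 2.31 V and V_DS = V_DD − I_D(R_D+R_S) = 12 − 0.673×9.4 = 5.68 V.
Saturation requires V_DS ≥ V_GS − V_t = 1.31 V; 5.68 ≥ 1.31 ✓.

I_D ≈ 0.67 mA, V_DS ≈ 5.7 V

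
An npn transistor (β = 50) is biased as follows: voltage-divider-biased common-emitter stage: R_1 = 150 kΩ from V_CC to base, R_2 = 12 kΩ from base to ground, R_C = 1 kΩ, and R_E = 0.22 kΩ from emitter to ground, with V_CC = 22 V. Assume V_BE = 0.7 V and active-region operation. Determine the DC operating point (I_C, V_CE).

I_C ≈ 2.1 mA, V_CE ≈ 19 V

Thevenize the base divider: V_Th = V_CC·R_2/(R_1+R_2) = 22×12/162 = 1.63 V, R_Th = R_1‖R_2 = 11.1 kΩ.
Base-emitter loop: V_Th = I_B·R_Th + V_BE + (β+1)I_B·R_E, so I_B = (1.63 − 0.7) / (11.1 + 51×0.22) = 0.0416 mA.
I_C = β·I_B = 50×0.0416 = 2.08 mA, and I_E = (β+1)I_B = 2.12 mA.
V_CE = V_CC − I_C·R_C − I_E·R_E = 22 − 2.08×1 − 2.12×0.22 = 19.5 V.
V_CE = 19.5 V > 0.2 V confirms active-region operation.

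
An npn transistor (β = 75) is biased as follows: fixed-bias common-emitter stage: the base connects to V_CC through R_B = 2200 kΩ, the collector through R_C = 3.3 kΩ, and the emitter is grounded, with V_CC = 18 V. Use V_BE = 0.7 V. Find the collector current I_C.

I_C ≈ 0.59 mA

Base loop: V_CC = I_B·R_B + V_BE, so I_B = (18 − 0.7)/2200 kΩ = 0.00786 mA.
In the active region I_C = β·I_B = 75 × 0.00786 = 0.59 mA.
Collector loop: V_CE = V_CC − I_C·R_C = 18 − 0.59×3.3 = 16.1 V.
Since V_CE = 16.1 V > V_CE(sat) ≈ 0.2 V, the transistor is in the active region as assumed.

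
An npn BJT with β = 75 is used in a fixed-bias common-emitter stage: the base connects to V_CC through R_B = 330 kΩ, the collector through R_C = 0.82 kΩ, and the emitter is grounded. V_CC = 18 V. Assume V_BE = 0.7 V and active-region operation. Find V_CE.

Base loop: V_CC = I_B·R_B + V_BE, so I_B = (18 − 0.7)/330 kΩ = 0.0524 mA.
In the active region I_C = β·I_B = 75 × 0.0524 = 3.93 mA.
Collector loop: V_CE = V_CC − I_C·R_C = 18 − 3.93×0.82 = 14.8 V.
Since V_CE = 14.8 V > V_CE(sat) ≈ 0.2 V, the transistor is in the active region as assumed.

V_CE ≈ 15 V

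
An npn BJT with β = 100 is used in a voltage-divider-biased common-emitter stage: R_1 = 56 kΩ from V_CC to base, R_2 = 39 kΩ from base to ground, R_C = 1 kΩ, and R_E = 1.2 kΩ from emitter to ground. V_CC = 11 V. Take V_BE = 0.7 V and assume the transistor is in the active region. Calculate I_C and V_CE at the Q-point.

I_C ≈ 2.6 mA, V_CE ≈ 5.1 V

Thevenize the base divider: V_Th = V_CC·R_2/(R_1+R_2) = 11×39/95 = 4.52 V, R_Th = R_1‖R_2 = 23 kΩ.
Base-emitter loop: V_Th = I_B·R_Th + V_BE + (β+1)I_B·R_E, so I_B = (4.52 − 0.7) / (23 + 101×1.2) = 0.0265 mA.
I_C = β·I_B = 100×0.0265 = 2.65 mA, and I_E = (β+1)I_B = 2.67 mA.
V_CE = V_CC − I_C·R_C − I_E·R_E = 11 − 2.65×1 − 2.67×1.2 = 5.15 V.
V_CE = 5.15 V > 0.2 V confirms active-region operation.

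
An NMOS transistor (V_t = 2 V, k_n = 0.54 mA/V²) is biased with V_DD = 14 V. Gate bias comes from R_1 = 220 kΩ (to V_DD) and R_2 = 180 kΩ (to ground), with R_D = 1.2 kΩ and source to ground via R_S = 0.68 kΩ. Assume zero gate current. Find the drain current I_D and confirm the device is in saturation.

I_D ≈ 2.2 mA

V_G = V_DD·R_2/(R_1+R_2) = 14×180/400 = 6.3 V.
Assume saturation: I_D = (k_n/2)(V_GS − V_t)² with V_GS = V_G − I_D·R_S = 6.3 − 0.68·I_D.
Substituting gives 0.125·I_D² − 2.58·I_D + 4.99 = 0, with roots I_D = 2.16 or 18.5 mA.
The root I_D = 18.5 mA gives V_GS = -6.28 V ≤ V_t, so take I_D = 2.16 mA.
Then V_GS = 4.83 V and V_DS = V_DD − I_D(R_D+R_S) = 14 − 2.16×1.88 = 9.94 V.
Saturation requires V_DS ≥ V_GS − V_t = 2.83 V; 9.94 ≥ 2.83 ✓.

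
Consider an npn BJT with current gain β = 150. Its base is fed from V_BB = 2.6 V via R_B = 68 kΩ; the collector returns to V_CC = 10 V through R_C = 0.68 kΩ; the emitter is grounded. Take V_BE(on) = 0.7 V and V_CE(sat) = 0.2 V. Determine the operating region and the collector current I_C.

Assume active. Base-emitter loop: I_B = (V_BB − V_BE)/R_B = (2.6 − 0.7)/68 = 0.0279 mA.
I_C = β·I_B = 150×0.0279 = 4.19 mA.
V_CE = V_CC − I_C·R_C = 10 − 4.19×0.68 = 7.15 V > V_CE(sat), so the active-region assumption holds.

active; I_C ≈ 4.2 mA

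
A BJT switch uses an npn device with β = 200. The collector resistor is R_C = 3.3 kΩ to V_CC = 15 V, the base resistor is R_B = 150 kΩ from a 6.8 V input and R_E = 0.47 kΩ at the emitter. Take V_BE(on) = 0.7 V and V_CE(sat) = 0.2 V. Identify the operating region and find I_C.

Assume active: I_B = (6.8 − 0.7)/(150 + 201×0.47) = 0.025 mA, I_C = β·I_B = 4.99 mA.
Then V_CE = 15 − 4.99×3.3 − 5.02×0.47 = -3.83 V < 0.2 V — the active assumption fails.
Re-solve with V_CE = 0.2 V. KCL at the emitter: V_E/R_E = (V_BB−0.7−V_E)/R_B + (V_CC−0.2−V_E)/R_C, giving V_E = 1.86 V.
I_C = (V_CC − 0.2 − V_E)/R_C = (14.8 − 1.86)/3.3 = 3.92 mA.
Check: I_B = (6.1 − 1.86)/150 = 0.0283 mA, and β·I_B = 5.66 mA > I_C, confirming saturation.

saturation; I_C ≈ 3.9 mA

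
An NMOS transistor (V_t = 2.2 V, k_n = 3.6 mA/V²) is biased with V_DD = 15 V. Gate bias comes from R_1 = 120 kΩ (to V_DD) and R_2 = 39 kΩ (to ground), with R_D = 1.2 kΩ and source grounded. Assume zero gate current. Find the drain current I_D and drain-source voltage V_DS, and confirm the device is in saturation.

I_D ≈ 3.9 mA, V_DS ≈ 10 V

V_G = V_DD·R_2/(R_1+R_2) = 15×39/159 = 3.68 V. With the source grounded, V_GS = V_G = 3.68 V.
Assume saturation: I_D = (k_n/2)(V_GS − V_t)² = (3.6/2)×(3.68 − 2.2)² = 1.8×1.48² = 3.94 mA.
V_DS = V_DD − I_D·R_D = 15 − 3.94×1.2 = 10.3 V.
Saturation requires V_DS ≥ V_GS − V_t = 1.48 V; 10.3 ≥ 1.48 ✓.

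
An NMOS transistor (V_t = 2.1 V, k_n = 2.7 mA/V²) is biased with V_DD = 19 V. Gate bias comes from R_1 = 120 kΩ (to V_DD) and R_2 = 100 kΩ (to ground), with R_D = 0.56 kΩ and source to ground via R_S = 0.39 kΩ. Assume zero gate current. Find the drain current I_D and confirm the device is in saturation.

V_G = V_DD·R_2/(R_1+R_2) = 19×100/220 = 8.64 V.
Assume saturation: I_D = (k_n/2)(V_GS − V_t)² with V_GS = V_G − I_D·R_S = 8.64 − 0.39·I_D.
Substituting gives 0.205·I_D² − 7.88·I_D + 57.7 = 0, with roots I_D = 9.84 or 28.6 mA.
The root I_D = 28.6 mA gives V_GS = -2.5 V ≤ V_t, so take I_D = 9.84 mA.
Then V_GS = 4.8 V and V_DS = V_DD − I_D(R_D+R_S) = 19 − 9.84×0.95 = 9.65 V.
Saturation requires V_DS ≥ V_GS − V_t = 2.7 V; 9.65 ≥ 2.7 ✓.

I_D ≈ 9.8 mA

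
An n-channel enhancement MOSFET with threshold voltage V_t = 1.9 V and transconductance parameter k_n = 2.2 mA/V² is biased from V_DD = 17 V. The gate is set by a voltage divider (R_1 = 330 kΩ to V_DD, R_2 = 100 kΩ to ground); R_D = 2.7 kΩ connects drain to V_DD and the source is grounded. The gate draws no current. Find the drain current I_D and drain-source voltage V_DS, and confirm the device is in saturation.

V_G = V_DD·R_2/(R_1+R_2) = 17×100/430 = 3.95 V. With the source grounded, V_GS = V_G = 3.95 V.
Assume saturation: I_D = (k_n/2)(V_GS − V_t)² = (2.2/2)×(3.95 − 1.9)² = 1.1×2.05² = 4.64 mA.
V_DS = V_DD − I_D·R_D = 17 − 4.64×2.7 = 4.48 V.
Saturation requires V_DS ≥ V_GS − V_t = 2.05 V; 4.48 ≥ 2.05 ✓.

I_D ≈ 4.6 mA, V_DS ≈ 4.5 V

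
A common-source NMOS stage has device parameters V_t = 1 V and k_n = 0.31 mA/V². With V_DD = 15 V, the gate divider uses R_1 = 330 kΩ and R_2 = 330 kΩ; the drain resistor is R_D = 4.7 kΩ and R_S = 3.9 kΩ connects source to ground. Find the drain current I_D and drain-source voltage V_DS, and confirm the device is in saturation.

I_D ≈ 1 mA, V_DS ≈ 6.3 V

V_G = V_DD·R_2/(R_1+R_2) = 15×330/660 = 7.5 V.
Assume saturation: I_D = (k_n/2)(V_GS − V_t)² with V_GS = V_G − I_D·R_S = 7.5 − 3.9·I_D.
Substituting gives 2.36·I_D² − 8.86·I_D + 6.55 = 0, with roots I_D = 1.01 or 2.75 mA.
The root I_D = 2.75 mA gives V_GS = -3.21 V ≤ V_t, so take I_D = 1.01 mA.
Then V_GS = 3.55 V and V_DS = V_DD − I_D(R_D+R_S) = 15 − 1.01×8.6 = 6.3 V.
Saturation requires V_DS ≥ V_GS − V_t = 2.55 V; 6.3 ≥ 2.55 ✓.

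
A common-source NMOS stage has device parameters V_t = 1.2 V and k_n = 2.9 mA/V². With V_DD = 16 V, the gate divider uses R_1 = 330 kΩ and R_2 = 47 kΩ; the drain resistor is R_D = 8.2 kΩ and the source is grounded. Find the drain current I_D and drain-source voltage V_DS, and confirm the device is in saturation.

V_G = V_DD·R_2/(R_1+R_2) = 16×47/377 = 1.99 V. With the source grounded, V_GS = V_G = 1.99 V.
Assume saturation: I_D = (k_n/2)(V_GS − V_t)² = (2.9/2)×(1.99 − 1.2)² = 1.45×0.795² = 0.916 mA.
V_DS = V_DD − I_D·R_D = 16 − 0.916×8.2 = 8.49 V.
Saturation requires V_DS ≥ V_GS − V_t = 0.795 V; 8.49 ≥ 0.795 ✓.

I_D ≈ 0.92 mA, V_DS ≈ 8.5 V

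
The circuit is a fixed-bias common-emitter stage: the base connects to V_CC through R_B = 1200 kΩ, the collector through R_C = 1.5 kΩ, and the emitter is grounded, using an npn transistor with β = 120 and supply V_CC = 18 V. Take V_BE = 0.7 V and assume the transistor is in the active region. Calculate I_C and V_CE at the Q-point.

I_C ≈ 1.7 mA, V_CE ≈ 15 V

Base loop: V_CC = I_B·R_B + V_BE, so I_B = (18 − 0.7)/1200 kΩ = 0.0144 mA.
In the active region I_C = β·I_B = 120 × 0.0144 = 1.73 mA.
Collector loop: V_CE = V_CC − I_C·R_C = 18 − 1.73×1.5 = 15.4 V.
Since V_CE = 15.4 V > V_CE(sat) ≈ 0.2 V, the transistor is in the active region as assumed.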